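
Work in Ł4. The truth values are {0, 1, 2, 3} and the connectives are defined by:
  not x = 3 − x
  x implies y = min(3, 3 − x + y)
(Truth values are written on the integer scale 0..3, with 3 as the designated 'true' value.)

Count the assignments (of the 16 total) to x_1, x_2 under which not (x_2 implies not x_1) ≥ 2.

x_1 = 0, x_2 = 0 ↦ 0  <
x_1 = 0, x_2 = 1 ↦ 0  <
x_1 = 0, x_2 = 2 ↦ 0  <
x_1 = 0, x_2 = 3 ↦ 0  <
x_1 = 1, x_2 = 0 ↦ 0  <
x_1 = 1, x_2 = 1 ↦ 0  <
x_1 = 1, x_2 = 2 ↦ 0  <
x_1 = 1, x_2 = 3 ↦ 1  <
x_1 = 2, x_2 = 0 ↦ 0  <
x_1 = 2, x_2 = 1 ↦ 0  <
x_1 = 2, x_2 = 2 ↦ 1  <
x_1 = 2, x_2 = 3 ↦ 2  ≥
x_1 = 3, x_2 = 0 ↦ 0  <
x_1 = 3, x_2 = 1 ↦ 1  <
x_1 = 3, x_2 = 2 ↦ 2  ≥
x_1 = 3, x_2 = 3 ↦ 3  ≥
So 3 of the 16 assignments meet the threshold.

3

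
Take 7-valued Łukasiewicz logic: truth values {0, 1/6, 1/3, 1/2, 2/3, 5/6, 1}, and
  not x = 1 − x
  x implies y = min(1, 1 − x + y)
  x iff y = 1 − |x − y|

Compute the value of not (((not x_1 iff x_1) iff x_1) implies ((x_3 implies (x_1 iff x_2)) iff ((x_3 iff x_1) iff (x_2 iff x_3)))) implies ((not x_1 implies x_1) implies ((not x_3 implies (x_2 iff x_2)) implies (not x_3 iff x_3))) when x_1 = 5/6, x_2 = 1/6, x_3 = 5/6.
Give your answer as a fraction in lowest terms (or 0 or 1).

not x_1 = not 5/6 = 1/6
not x_1 iff x_1 = 1/6 iff 5/6 = 1/3
(not x_1 iff x_1) iff x_1 = 1/3 iff 5/6 = 1/2
x_1 iff x_2 = 5/6 iff 1/6 = 1/3
x_3 implies (x_1 iff x_2) = 5/6 implies 1/3 = 1/2
x_3 iff x_1 = 5/6 iff 5/6 = 1
x_2 iff x_3 = 1/6 iff 5/6 = 1/3
(x_3 iff x_1) iff (x_2 iff x_3) = 1 iff 1/3 = 1/3
(x_3 implies (x_1 iff x_2)) iff ((x_3 iff x_1) iff (x_2 iff x_3)) = 1/2 iff 1/3 = 5/6
((not x_1 iff x_1) iff x_1) implies ((x_3 implies (x_1 iff x_2)) iff ((x_3 iff x_1) iff (x_2 iff x_3))) = 1/2 implies 5/6 = 1
not (((not x_1 iff x_1) iff x_1) implies ((x_3 implies (x_1 iff x_2)) iff ((x_3 iff x_1) iff (x_2 iff x_3)))) = not 1 = 0
not x_1 = not 5/6 = 1/6
not x_1 implies x_1 = 1/6 implies 5/6 = 1
not x_3 = not 5/6 = 1/6
x_2 iff x_2 = 1/6 iff 1/6 = 1
not x_3 implies (x_2 iff x_2) = 1/6 implies 1 = 1
not x_3 = not 5/6 = 1/6
not x_3 iff x_3 = 1/6 iff 5/6 = 1/3
(not x_3 implies (x_2 iff x_2)) implies (not x_3 iff x_3) = 1 implies 1/3 = 1/3
(not x_1 implies x_1) implies ((not x_3 implies (x_2 iff x_2)) implies (not x_3 iff x_3)) = 1 implies 1/3 = 1/3
not (((not x_1 iff x_1) iff x_1) implies ((x_3 implies (x_1 iff x_2)) iff ((x_3 iff x_1) iff (x_2 iff x_3)))) implies ((not x_1 implies x_1) implies ((not x_3 implies (x_2 iff x_2)) implies (not x_3 iff x_3))) = 0 implies 1/3 = 1

1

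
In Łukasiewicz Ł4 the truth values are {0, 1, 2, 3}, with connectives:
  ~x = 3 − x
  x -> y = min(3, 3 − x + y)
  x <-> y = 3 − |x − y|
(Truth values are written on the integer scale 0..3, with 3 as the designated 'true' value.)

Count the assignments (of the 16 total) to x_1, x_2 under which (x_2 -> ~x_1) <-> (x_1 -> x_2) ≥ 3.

6

x_1 = 0, x_2 = 0 ↦ 3  ≥
x_1 = 0, x_2 = 1 ↦ 3  ≥
x_1 = 0, x_2 = 2 ↦ 3  ≥
x_1 = 0, x_2 = 3 ↦ 3  ≥
x_1 = 1, x_2 = 0 ↦ 2  <
x_1 = 1, x_2 = 1 ↦ 3  ≥
x_1 = 1, x_2 = 2 ↦ 3  ≥
x_1 = 1, x_2 = 3 ↦ 2  <
x_1 = 2, x_2 = 0 ↦ 1  <
x_1 = 2, x_2 = 1 ↦ 2  <
x_1 = 2, x_2 = 2 ↦ 2  <
x_1 = 2, x_2 = 3 ↦ 1  <
x_1 = 3, x_2 = 0 ↦ 0  <
x_1 = 3, x_2 = 1 ↦ 2  <
x_1 = 3, x_2 = 2 ↦ 2  <
x_1 = 3, x_2 = 3 ↦ 0  <
So 6 of the 16 assignments meet the threshold.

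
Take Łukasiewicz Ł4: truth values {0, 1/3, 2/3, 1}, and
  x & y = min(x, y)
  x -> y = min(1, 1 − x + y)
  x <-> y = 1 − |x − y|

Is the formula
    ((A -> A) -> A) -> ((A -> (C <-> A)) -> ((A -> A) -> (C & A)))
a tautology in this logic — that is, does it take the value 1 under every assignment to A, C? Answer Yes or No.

No

Counterexample: take A = 1/3, C = 0.
A -> A = 1/3 -> 1/3 = 1
(A -> A) -> A = 1 -> 1/3 = 1/3
C <-> A = 0 <-> 1/3 = 2/3
A -> (C <-> A) = 1/3 -> 2/3 = 1
A -> A = 1/3 -> 1/3 = 1
C & A = 0 & 1/3 = 0
(A -> A) -> (C & A) = 1 -> 0 = 0
(A -> (C <-> A)) -> ((A -> A) -> (C & A)) = 1 -> 0 = 0
((A -> A) -> A) -> ((A -> (C <-> A)) -> ((A -> A) -> (C & A))) = 1/3 -> 0 = 2/3
This gives 2/3 ≠ 1.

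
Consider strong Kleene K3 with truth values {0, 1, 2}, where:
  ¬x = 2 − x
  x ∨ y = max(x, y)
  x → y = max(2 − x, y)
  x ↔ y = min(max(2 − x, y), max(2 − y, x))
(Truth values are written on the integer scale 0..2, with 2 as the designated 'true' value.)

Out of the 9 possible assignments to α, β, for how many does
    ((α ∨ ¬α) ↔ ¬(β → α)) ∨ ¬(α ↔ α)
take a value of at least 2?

α = 0, β = 0 ↦ 0  <
α = 0, β = 1 ↦ 1  <
α = 0, β = 2 ↦ 2  ≥
α = 1, β = 0 ↦ 1  <
α = 1, β = 1 ↦ 1  <
α = 1, β = 2 ↦ 1  <
α = 2, β = 0 ↦ 0  <
α = 2, β = 1 ↦ 0  <
α = 2, β = 2 ↦ 0  <
So 1 of the 9 assignments meets the threshold.

1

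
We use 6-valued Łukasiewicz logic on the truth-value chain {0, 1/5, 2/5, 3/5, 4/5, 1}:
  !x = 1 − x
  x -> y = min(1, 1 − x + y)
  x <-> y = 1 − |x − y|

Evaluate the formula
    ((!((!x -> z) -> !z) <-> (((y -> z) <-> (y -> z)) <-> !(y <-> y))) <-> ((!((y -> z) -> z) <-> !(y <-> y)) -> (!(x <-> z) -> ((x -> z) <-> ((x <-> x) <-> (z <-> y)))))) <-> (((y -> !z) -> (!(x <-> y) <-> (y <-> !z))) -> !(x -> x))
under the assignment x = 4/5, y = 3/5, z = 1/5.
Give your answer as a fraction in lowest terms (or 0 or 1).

4/5

!x = !4/5 = 1/5
!x -> z = 1/5 -> 1/5 = 1
!z = !1/5 = 4/5
(!x -> z) -> !z = 1 -> 4/5 = 4/5
!((!x -> z) -> !z) = !4/5 = 1/5
y -> z = 3/5 -> 1/5 = 3/5
y -> z = 3/5 -> 1/5 = 3/5
(y -> z) <-> (y -> z) = 3/5 <-> 3/5 = 1
y <-> y = 3/5 <-> 3/5 = 1
!(y <-> y) = !1 = 0
((y -> z) <-> (y -> z)) <-> !(y <-> y) = 1 <-> 0 = 0
!((!x -> z) -> !z) <-> (((y -> z) <-> (y -> z)) <-> !(y <-> y)) = 1/5 <-> 0 = 4/5
y -> z = 3/5 -> 1/5 = 3/5
(y -> z) -> z = 3/5 -> 1/5 = 3/5
!((y -> z) -> z) = !3/5 = 2/5
y <-> y = 3/5 <-> 3/5 = 1
!(y <-> y) = !1 = 0
!((y -> z) -> z) <-> !(y <-> y) = 2/5 <-> 0 = 3/5
x <-> z = 4/5 <-> 1/5 = 2/5
!(x <-> z) = !2/5 = 3/5
x -> z = 4/5 -> 1/5 = 2/5
x <-> x = 4/5 <-> 4/5 = 1
z <-> y = 1/5 <-> 3/5 = 3/5
(x <-> x) <-> (z <-> y) = 1 <-> 3/5 = 3/5
(x -> z) <-> ((x <-> x) <-> (z <-> y)) = 2/5 <-> 3/5 = 4/5
!(x <-> z) -> ((x -> z) <-> ((x <-> x) <-> (z <-> y))) = 3/5 -> 4/5 = 1
(!((y -> z) -> z) <-> !(y <-> y)) -> (!(x <-> z) -> ((x -> z) <-> ((x <-> x) <-> (z <-> y)))) = 3/5 -> 1 = 1
(!((!x -> z) -> !z) <-> (((y -> z) <-> (y -> z)) <-> !(y <-> y))) <-> ((!((y -> z) -> z) <-> !(y <-> y)) -> (!(x <-> z) -> ((x -> z) <-> ((x <-> x) <-> (z <-> y))))) = 4/5 <-> 1 = 4/5
!z = !1/5 = 4/5
y -> !z = 3/5 -> 4/5 = 1
x <-> y = 4/5 <-> 3/5 = 4/5
!(x <-> y) = !4/5 = 1/5
!z = !1/5 = 4/5
y <-> !z = 3/5 <-> 4/5 = 4/5
!(x <-> y) <-> (y <-> !z) = 1/5 <-> 4/5 = 2/5
(y -> !z) -> (!(x <-> y) <-> (y <-> !z)) = 1 -> 2/5 = 2/5
x -> x = 4/5 -> 4/5 = 1
!(x -> x) = !1 = 0
((y -> !z) -> (!(x <-> y) <-> (y <-> !z))) -> !(x -> x) = 2/5 -> 0 = 3/5
((!((!x -> z) -> !z) <-> (((y -> z) <-> (y -> z)) <-> !(y <-> y))) <-> ((!((y -> z) -> z) <-> !(y <-> y)) -> (!(x <-> z) -> ((x -> z) <-> ((x <-> x) <-> (z <-> y)))))) <-> (((y -> !z) -> (!(x <-> y) <-> (y <-> !z))) -> !(x -> x)) = 4/5 <-> 3/5 = 4/5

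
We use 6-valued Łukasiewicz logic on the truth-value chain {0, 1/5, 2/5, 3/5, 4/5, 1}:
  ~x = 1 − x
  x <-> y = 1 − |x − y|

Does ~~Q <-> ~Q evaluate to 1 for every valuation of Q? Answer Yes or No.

Counterexample: take Q = 0.
~Q = ~0 = 1
~~Q = ~1 = 0
~Q = ~0 = 1
~~Q <-> ~Q = 0 <-> 1 = 0
This gives 0 ≠ 1.

No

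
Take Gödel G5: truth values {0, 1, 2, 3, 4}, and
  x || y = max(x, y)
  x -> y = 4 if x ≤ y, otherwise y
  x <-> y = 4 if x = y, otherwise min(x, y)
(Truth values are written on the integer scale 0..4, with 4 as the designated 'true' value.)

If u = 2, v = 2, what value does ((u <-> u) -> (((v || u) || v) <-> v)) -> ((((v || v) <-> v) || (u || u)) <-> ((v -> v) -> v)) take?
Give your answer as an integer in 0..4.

2

u <-> u = 2 <-> 2 = 4
v || u = 2 || 2 = 2
(v || u) || v = 2 || 2 = 2
((v || u) || v) <-> v = 2 <-> 2 = 4
(u <-> u) -> (((v || u) || v) <-> v) = 4 -> 4 = 4
v || v = 2 || 2 = 2
(v || v) <-> v = 2 <-> 2 = 4
u || u = 2 || 2 = 2
((v || v) <-> v) || (u || u) = 4 || 2 = 4
v -> v = 2 -> 2 = 4
(v -> v) -> v = 4 -> 2 = 2
(((v || v) <-> v) || (u || u)) <-> ((v -> v) -> v) = 4 <-> 2 = 2
((u <-> u) -> (((v || u) || v) <-> v)) -> ((((v || v) <-> v) || (u || u)) <-> ((v -> v) -> v)) = 4 -> 2 = 2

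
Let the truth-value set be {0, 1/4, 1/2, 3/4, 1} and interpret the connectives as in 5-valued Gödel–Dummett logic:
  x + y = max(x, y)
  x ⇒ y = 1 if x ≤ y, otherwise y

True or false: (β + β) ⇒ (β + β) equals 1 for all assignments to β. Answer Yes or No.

Yes

β = 0 ↦ 1
β = 1/4 ↦ 1
β = 1/2 ↦ 1
β = 3/4 ↦ 1
β = 1 ↦ 1
Every assignment gives a value ≥ 1.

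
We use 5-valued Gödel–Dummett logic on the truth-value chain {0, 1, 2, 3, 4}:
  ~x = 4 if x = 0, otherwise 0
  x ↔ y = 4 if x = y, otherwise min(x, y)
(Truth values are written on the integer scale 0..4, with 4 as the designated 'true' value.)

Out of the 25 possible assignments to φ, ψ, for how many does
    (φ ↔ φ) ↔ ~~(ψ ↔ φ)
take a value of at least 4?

value 4: 17 assignments (counts)
value 0: 8 assignments
So 17 of the 25 assignments meet the threshold.

17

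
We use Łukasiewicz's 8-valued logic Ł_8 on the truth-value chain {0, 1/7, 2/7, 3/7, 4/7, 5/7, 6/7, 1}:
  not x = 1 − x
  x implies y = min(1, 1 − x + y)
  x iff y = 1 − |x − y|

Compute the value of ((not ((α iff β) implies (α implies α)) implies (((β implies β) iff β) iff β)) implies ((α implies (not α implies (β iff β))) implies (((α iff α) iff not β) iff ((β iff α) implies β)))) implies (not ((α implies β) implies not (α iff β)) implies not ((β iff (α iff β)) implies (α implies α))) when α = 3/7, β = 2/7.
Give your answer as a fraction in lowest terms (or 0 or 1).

α iff β = 3/7 iff 2/7 = 6/7
α implies α = 3/7 implies 3/7 = 1
(α iff β) implies (α implies α) = 6/7 implies 1 = 1
not ((α iff β) implies (α implies α)) = not 1 = 0
β implies β = 2/7 implies 2/7 = 1
(β implies β) iff β = 1 iff 2/7 = 2/7
((β implies β) iff β) iff β = 2/7 iff 2/7 = 1
not ((α iff β) implies (α implies α)) implies (((β implies β) iff β) iff β) = 0 implies 1 = 1
not α = not 3/7 = 4/7
β iff β = 2/7 iff 2/7 = 1
not α implies (β iff β) = 4/7 implies 1 = 1
α implies (not α implies (β iff β)) = 3/7 implies 1 = 1
α iff α = 3/7 iff 3/7 = 1
not β = not 2/7 = 5/7
(α iff α) iff not β = 1 iff 5/7 = 5/7
β iff α = 2/7 iff 3/7 = 6/7
(β iff α) implies β = 6/7 implies 2/7 = 3/7
((α iff α) iff not β) iff ((β iff α) implies β) = 5/7 iff 3/7 = 5/7
(α implies (not α implies (β iff β))) implies (((α iff α) iff not β) iff ((β iff α) implies β)) = 1 implies 5/7 = 5/7
(not ((α iff β) implies (α implies α)) implies (((β implies β) iff β) iff β)) implies ((α implies (not α implies (β iff β))) implies (((α iff α) iff not β) iff ((β iff α) implies β))) = 1 implies 5/7 = 5/7
α implies β = 3/7 implies 2/7 = 6/7
α iff β = 3/7 iff 2/7 = 6/7
not (α iff β) = not 6/7 = 1/7
(α implies β) implies not (α iff β) = 6/7 implies 1/7 = 2/7
not ((α implies β) implies not (α iff β)) = not 2/7 = 5/7
α iff β = 3/7 iff 2/7 = 6/7
β iff (α iff β) = 2/7 iff 6/7 = 3/7
α implies α = 3/7 implies 3/7 = 1
(β iff (α iff β)) implies (α implies α) = 3/7 implies 1 = 1
not ((β iff (α iff β)) implies (α implies α)) = not 1 = 0
not ((α implies β) implies not (α iff β)) implies not ((β iff (α iff β)) implies (α implies α)) = 5/7 implies 0 = 2/7
((not ((α iff β) implies (α implies α)) implies (((β implies β) iff β) iff β)) implies ((α implies (not α implies (β iff β))) implies (((α iff α) iff not β) iff ((β iff α) implies β)))) implies (not ((α implies β) implies not (α iff β)) implies not ((β iff (α iff β)) implies (α implies α))) = 5/7 implies 2/7 = 4/7

4/7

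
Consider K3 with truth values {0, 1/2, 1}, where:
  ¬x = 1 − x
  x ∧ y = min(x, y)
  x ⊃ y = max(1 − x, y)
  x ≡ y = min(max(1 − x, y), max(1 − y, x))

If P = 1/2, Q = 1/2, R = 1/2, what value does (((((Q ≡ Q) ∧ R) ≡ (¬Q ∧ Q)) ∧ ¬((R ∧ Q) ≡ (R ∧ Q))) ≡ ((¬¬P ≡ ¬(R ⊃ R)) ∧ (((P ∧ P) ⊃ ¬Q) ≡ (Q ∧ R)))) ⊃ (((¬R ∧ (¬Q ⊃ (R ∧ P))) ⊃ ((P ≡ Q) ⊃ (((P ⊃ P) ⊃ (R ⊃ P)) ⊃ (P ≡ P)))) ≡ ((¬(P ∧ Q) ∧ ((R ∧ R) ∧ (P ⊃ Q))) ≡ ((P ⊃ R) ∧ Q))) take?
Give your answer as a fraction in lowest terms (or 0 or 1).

Q ≡ Q = 1/2 ≡ 1/2 = 1/2
(Q ≡ Q) ∧ R = 1/2 ∧ 1/2 = 1/2
¬Q = ¬1/2 = 1/2
¬Q ∧ Q = 1/2 ∧ 1/2 = 1/2
((Q ≡ Q) ∧ R) ≡ (¬Q ∧ Q) = 1/2 ≡ 1/2 = 1/2
R ∧ Q = 1/2 ∧ 1/2 = 1/2
R ∧ Q = 1/2 ∧ 1/2 = 1/2
(R ∧ Q) ≡ (R ∧ Q) = 1/2 ≡ 1/2 = 1/2
¬((R ∧ Q) ≡ (R ∧ Q)) = ¬1/2 = 1/2
(((Q ≡ Q) ∧ R) ≡ (¬Q ∧ Q)) ∧ ¬((R ∧ Q) ≡ (R ∧ Q)) = 1/2 ∧ 1/2 = 1/2
¬P = ¬1/2 = 1/2
¬¬P = ¬1/2 = 1/2
R ⊃ R = 1/2 ⊃ 1/2 = 1/2
¬(R ⊃ R) = ¬1/2 = 1/2
¬¬P ≡ ¬(R ⊃ R) = 1/2 ≡ 1/2 = 1/2
P ∧ P = 1/2 ∧ 1/2 = 1/2
¬Q = ¬1/2 = 1/2
(P ∧ P) ⊃ ¬Q = 1/2 ⊃ 1/2 = 1/2
Q ∧ R = 1/2 ∧ 1/2 = 1/2
((P ∧ P) ⊃ ¬Q) ≡ (Q ∧ R) = 1/2 ≡ 1/2 = 1/2
(¬¬P ≡ ¬(R ⊃ R)) ∧ (((P ∧ P) ⊃ ¬Q) ≡ (Q ∧ R)) = 1/2 ∧ 1/2 = 1/2
((((Q ≡ Q) ∧ R) ≡ (¬Q ∧ Q)) ∧ ¬((R ∧ Q) ≡ (R ∧ Q))) ≡ ((¬¬P ≡ ¬(R ⊃ R)) ∧ (((P ∧ P) ⊃ ¬Q) ≡ (Q ∧ R))) = 1/2 ≡ 1/2 = 1/2
¬R = ¬1/2 = 1/2
¬Q = ¬1/2 = 1/2
R ∧ P = 1/2 ∧ 1/2 = 1/2
¬Q ⊃ (R ∧ P) = 1/2 ⊃ 1/2 = 1/2
¬R ∧ (¬Q ⊃ (R ∧ P)) = 1/2 ∧ 1/2 = 1/2
P ≡ Q = 1/2 ≡ 1/2 = 1/2
P ⊃ P = 1/2 ⊃ 1/2 = 1/2
R ⊃ P = 1/2 ⊃ 1/2 = 1/2
(P ⊃ P) ⊃ (R ⊃ P) = 1/2 ⊃ 1/2 = 1/2
P ≡ P = 1/2 ≡ 1/2 = 1/2
((P ⊃ P) ⊃ (R ⊃ P)) ⊃ (P ≡ P) = 1/2 ⊃ 1/2 = 1/2
(P ≡ Q) ⊃ (((P ⊃ P) ⊃ (R ⊃ P)) ⊃ (P ≡ P)) = 1/2 ⊃ 1/2 = 1/2
(¬R ∧ (¬Q ⊃ (R ∧ P))) ⊃ ((P ≡ Q) ⊃ (((P ⊃ P) ⊃ (R ⊃ P)) ⊃ (P ≡ P))) = 1/2 ⊃ 1/2 = 1/2
P ∧ Q = 1/2 ∧ 1/2 = 1/2
¬(P ∧ Q) = ¬1/2 = 1/2
R ∧ R = 1/2 ∧ 1/2 = 1/2
P ⊃ Q = 1/2 ⊃ 1/2 = 1/2
(R ∧ R) ∧ (P ⊃ Q) = 1/2 ∧ 1/2 = 1/2
¬(P ∧ Q) ∧ ((R ∧ R) ∧ (P ⊃ Q)) = 1/2 ∧ 1/2 = 1/2
P ⊃ R = 1/2 ⊃ 1/2 = 1/2
(P ⊃ R) ∧ Q = 1/2 ∧ 1/2 = 1/2
(¬(P ∧ Q) ∧ ((R ∧ R) ∧ (P ⊃ Q))) ≡ ((P ⊃ R) ∧ Q) = 1/2 ≡ 1/2 = 1/2
((¬R ∧ (¬Q ⊃ (R ∧ P))) ⊃ ((P ≡ Q) ⊃ (((P ⊃ P) ⊃ (R ⊃ P)) ⊃ (P ≡ P)))) ≡ ((¬(P ∧ Q) ∧ ((R ∧ R) ∧ (P ⊃ Q))) ≡ ((P ⊃ R) ∧ Q)) = 1/2 ≡ 1/2 = 1/2
(((((Q ≡ Q) ∧ R) ≡ (¬Q ∧ Q)) ∧ ¬((R ∧ Q) ≡ (R ∧ Q))) ≡ ((¬¬P ≡ ¬(R ⊃ R)) ∧ (((P ∧ P) ⊃ ¬Q) ≡ (Q ∧ R)))) ⊃ (((¬R ∧ (¬Q ⊃ (R ∧ P))) ⊃ ((P ≡ Q) ⊃ (((P ⊃ P) ⊃ (R ⊃ P)) ⊃ (P ≡ P)))) ≡ ((¬(P ∧ Q) ∧ ((R ∧ R) ∧ (P ⊃ Q))) ≡ ((P ⊃ R) ∧ Q))) = 1/2 ⊃ 1/2 = 1/2

1/2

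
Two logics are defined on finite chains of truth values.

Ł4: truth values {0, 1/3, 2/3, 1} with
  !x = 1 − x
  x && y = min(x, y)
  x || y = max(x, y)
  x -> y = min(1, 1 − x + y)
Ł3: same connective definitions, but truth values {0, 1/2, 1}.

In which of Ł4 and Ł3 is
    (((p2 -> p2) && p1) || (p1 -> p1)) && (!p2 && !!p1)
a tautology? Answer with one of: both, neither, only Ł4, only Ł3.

neither

In Ł4: at p1 = 0, p2 = 0 the value is 0 — not a tautology.
In Ł3: at p1 = 0, p2 = 0 the value is 0 — not a tautology.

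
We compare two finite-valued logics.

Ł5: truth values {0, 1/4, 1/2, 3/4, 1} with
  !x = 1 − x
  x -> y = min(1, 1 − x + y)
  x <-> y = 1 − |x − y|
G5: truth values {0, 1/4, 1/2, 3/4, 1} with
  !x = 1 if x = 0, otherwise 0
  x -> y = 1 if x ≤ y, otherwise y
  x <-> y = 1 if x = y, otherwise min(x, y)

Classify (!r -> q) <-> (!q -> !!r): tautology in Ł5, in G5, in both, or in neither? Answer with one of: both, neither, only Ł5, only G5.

In Ł5: every assignment gives 1 — tautology.
In G5: at q = 1/4, r = 0 the value is 1/4 — not a tautology.

only Ł5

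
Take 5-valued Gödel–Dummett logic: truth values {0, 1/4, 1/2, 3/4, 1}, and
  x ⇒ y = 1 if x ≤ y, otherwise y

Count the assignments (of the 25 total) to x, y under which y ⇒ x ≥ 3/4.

16

value 1: 15 assignments (counts)
value 3/4: 1 assignment (counts)
value 1/2: 2 assignments
value 1/4: 3 assignments
value 0: 4 assignments
So 16 of the 25 assignments meet the threshold.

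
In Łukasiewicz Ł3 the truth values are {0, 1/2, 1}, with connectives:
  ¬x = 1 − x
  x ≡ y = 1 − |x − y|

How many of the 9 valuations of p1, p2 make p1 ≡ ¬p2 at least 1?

3

p1 = 0, p2 = 0 ↦ 0  <
p1 = 0, p2 = 1/2 ↦ 1/2  <
p1 = 0, p2 = 1 ↦ 1  ≥
p1 = 1/2, p2 = 0 ↦ 1/2  <
p1 = 1/2, p2 = 1/2 ↦ 1  ≥
p1 = 1/2, p2 = 1 ↦ 1/2  <
p1 = 1, p2 = 0 ↦ 1  ≥
p1 = 1, p2 = 1/2 ↦ 1/2  <
p1 = 1, p2 = 1 ↦ 0  <
So 3 of the 9 assignments meet the threshold.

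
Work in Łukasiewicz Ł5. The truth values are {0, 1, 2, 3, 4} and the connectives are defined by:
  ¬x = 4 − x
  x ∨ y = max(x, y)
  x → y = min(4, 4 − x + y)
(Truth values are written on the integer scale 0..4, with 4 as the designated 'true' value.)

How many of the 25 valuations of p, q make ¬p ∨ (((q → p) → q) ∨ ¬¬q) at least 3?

value 4: 11 assignments (counts)
value 3: 5 assignments (counts)
value 2: 5 assignments
value 1: 3 assignments
value 0: 1 assignment
So 16 of the 25 assignments meet the threshold.

16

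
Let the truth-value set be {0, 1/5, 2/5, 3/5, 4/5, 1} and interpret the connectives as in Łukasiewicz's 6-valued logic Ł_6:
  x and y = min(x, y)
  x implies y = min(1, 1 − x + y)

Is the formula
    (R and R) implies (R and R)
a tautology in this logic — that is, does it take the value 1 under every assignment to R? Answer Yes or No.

R = 0 ↦ 1
R = 1/5 ↦ 1
R = 2/5 ↦ 1
R = 3/5 ↦ 1
R = 4/5 ↦ 1
R = 1 ↦ 1
Every assignment gives a value ≥ 1.

Yes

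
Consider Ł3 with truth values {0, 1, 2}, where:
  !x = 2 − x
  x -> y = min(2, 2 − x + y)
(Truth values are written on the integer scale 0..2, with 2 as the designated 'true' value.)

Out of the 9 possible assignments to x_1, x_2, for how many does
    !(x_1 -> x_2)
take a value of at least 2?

1

x_1 = 0, x_2 = 0 ↦ 0  <
x_1 = 0, x_2 = 1 ↦ 0  <
x_1 = 0, x_2 = 2 ↦ 0  <
x_1 = 1, x_2 = 0 ↦ 1  <
x_1 = 1, x_2 = 1 ↦ 0  <
x_1 = 1, x_2 = 2 ↦ 0  <
x_1 = 2, x_2 = 0 ↦ 2  ≥
x_1 = 2, x_2 = 1 ↦ 1  <
x_1 = 2, x_2 = 2 ↦ 0  <
So 1 of the 9 assignments meets the threshold.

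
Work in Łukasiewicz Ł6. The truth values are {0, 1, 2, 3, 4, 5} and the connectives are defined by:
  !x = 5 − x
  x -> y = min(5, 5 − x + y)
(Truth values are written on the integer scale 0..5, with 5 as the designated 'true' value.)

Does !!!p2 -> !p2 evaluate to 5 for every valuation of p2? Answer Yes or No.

Yes

p2 = 0 ↦ 5
p2 = 1 ↦ 5
p2 = 2 ↦ 5
p2 = 3 ↦ 5
p2 = 4 ↦ 5
p2 = 5 ↦ 5
Every assignment gives a value ≥ 5.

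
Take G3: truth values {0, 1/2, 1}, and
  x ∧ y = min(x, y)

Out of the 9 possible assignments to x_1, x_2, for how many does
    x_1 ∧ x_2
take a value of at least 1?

x_1 = 0, x_2 = 0 ↦ 0  <
x_1 = 0, x_2 = 1/2 ↦ 0  <
x_1 = 0, x_2 = 1 ↦ 0  <
x_1 = 1/2, x_2 = 0 ↦ 0  <
x_1 = 1/2, x_2 = 1/2 ↦ 1/2  <
x_1 = 1/2, x_2 = 1 ↦ 1/2  <
x_1 = 1, x_2 = 0 ↦ 0  <
x_1 = 1, x_2 = 1/2 ↦ 1/2  <
x_1 = 1, x_2 = 1 ↦ 1  ≥
So 1 of the 9 assignments meets the threshold.

1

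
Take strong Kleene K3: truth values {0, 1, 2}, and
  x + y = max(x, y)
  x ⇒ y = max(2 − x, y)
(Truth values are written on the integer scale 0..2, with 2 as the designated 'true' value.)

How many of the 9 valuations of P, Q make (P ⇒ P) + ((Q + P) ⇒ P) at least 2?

6

P = 0, Q = 0 ↦ 2  ≥
P = 0, Q = 1 ↦ 2  ≥
P = 0, Q = 2 ↦ 2  ≥
P = 1, Q = 0 ↦ 1  <
P = 1, Q = 1 ↦ 1  <
P = 1, Q = 2 ↦ 1  <
P = 2, Q = 0 ↦ 2  ≥
P = 2, Q = 1 ↦ 2  ≥
P = 2, Q = 2 ↦ 2  ≥
So 6 of the 9 assignments meet the threshold.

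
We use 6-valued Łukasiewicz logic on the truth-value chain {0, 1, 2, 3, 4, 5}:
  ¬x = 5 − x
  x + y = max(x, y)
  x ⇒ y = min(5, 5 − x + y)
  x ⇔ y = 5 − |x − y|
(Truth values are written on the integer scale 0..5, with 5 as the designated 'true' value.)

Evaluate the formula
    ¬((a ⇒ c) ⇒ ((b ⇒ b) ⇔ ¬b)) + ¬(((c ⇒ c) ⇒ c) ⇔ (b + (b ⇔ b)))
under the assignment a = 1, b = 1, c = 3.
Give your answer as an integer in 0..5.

a ⇒ c = 1 ⇒ 3 = 5
b ⇒ b = 1 ⇒ 1 = 5
¬b = ¬1 = 4
(b ⇒ b) ⇔ ¬b = 5 ⇔ 4 = 4
(a ⇒ c) ⇒ ((b ⇒ b) ⇔ ¬b) = 5 ⇒ 4 = 4
¬((a ⇒ c) ⇒ ((b ⇒ b) ⇔ ¬b)) = ¬4 = 1
c ⇒ c = 3 ⇒ 3 = 5
(c ⇒ c) ⇒ c = 5 ⇒ 3 = 3
b ⇔ b = 1 ⇔ 1 = 5
b + (b ⇔ b) = 1 + 5 = 5
((c ⇒ c) ⇒ c) ⇔ (b + (b ⇔ b)) = 3 ⇔ 5 = 3
¬(((c ⇒ c) ⇒ c) ⇔ (b + (b ⇔ b))) = ¬3 = 2
¬((a ⇒ c) ⇒ ((b ⇒ b) ⇔ ¬b)) + ¬(((c ⇒ c) ⇒ c) ⇔ (b + (b ⇔ b))) = 1 + 2 = 2

2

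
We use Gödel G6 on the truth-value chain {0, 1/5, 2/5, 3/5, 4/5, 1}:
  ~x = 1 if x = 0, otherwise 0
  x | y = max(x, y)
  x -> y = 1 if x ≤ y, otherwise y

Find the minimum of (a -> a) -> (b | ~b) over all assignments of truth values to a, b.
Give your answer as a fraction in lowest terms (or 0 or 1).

Take a = 0, b = 1/5:
a -> a = 0 -> 0 = 1
~b = ~1/5 = 0
b | ~b = 1/5 | 0 = 1/5
(a -> a) -> (b | ~b) = 1 -> 1/5 = 1/5
No assignment yields a value below 1/5, so this is the minimum.

1/5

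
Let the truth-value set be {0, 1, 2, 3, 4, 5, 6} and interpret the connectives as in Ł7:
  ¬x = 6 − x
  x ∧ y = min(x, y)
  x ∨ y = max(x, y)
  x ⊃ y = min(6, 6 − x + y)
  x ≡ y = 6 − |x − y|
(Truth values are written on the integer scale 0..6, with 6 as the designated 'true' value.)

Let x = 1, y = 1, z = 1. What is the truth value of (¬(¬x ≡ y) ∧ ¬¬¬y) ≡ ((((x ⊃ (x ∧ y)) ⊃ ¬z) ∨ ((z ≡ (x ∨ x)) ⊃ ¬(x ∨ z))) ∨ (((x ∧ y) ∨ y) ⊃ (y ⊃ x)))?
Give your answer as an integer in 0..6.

4

¬x = ¬1 = 5
¬x ≡ y = 5 ≡ 1 = 2
¬(¬x ≡ y) = ¬2 = 4
¬y = ¬1 = 5
¬¬y = ¬5 = 1
¬¬¬y = ¬1 = 5
¬(¬x ≡ y) ∧ ¬¬¬y = 4 ∧ 5 = 4
x ∧ y = 1 ∧ 1 = 1
x ⊃ (x ∧ y) = 1 ⊃ 1 = 6
¬z = ¬1 = 5
(x ⊃ (x ∧ y)) ⊃ ¬z = 6 ⊃ 5 = 5
x ∨ x = 1 ∨ 1 = 1
z ≡ (x ∨ x) = 1 ≡ 1 = 6
x ∨ z = 1 ∨ 1 = 1
¬(x ∨ z) = ¬1 = 5
(z ≡ (x ∨ x)) ⊃ ¬(x ∨ z) = 6 ⊃ 5 = 5
((x ⊃ (x ∧ y)) ⊃ ¬z) ∨ ((z ≡ (x ∨ x)) ⊃ ¬(x ∨ z)) = 5 ∨ 5 = 5
x ∧ y = 1 ∧ 1 = 1
(x ∧ y) ∨ y = 1 ∨ 1 = 1
y ⊃ x = 1 ⊃ 1 = 6
((x ∧ y) ∨ y) ⊃ (y ⊃ x) = 1 ⊃ 6 = 6
(((x ⊃ (x ∧ y)) ⊃ ¬z) ∨ ((z ≡ (x ∨ x)) ⊃ ¬(x ∨ z))) ∨ (((x ∧ y) ∨ y) ⊃ (y ⊃ x)) = 5 ∨ 6 = 6
(¬(¬x ≡ y) ∧ ¬¬¬y) ≡ ((((x ⊃ (x ∧ y)) ⊃ ¬z) ∨ ((z ≡ (x ∨ x)) ⊃ ¬(x ∨ z))) ∨ (((x ∧ y) ∨ y) ⊃ (y ⊃ x))) = 4 ≡ 6 = 4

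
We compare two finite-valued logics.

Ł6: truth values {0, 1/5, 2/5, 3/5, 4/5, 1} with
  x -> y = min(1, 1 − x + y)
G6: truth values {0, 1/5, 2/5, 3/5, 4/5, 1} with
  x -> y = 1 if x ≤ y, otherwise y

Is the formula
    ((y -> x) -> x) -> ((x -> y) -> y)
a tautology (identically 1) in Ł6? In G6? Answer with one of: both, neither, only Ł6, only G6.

only Ł6

In Ł6: every assignment gives 1 — tautology.
In G6: at x = 0, y = 1/5 the value is 1/5 — not a tautology.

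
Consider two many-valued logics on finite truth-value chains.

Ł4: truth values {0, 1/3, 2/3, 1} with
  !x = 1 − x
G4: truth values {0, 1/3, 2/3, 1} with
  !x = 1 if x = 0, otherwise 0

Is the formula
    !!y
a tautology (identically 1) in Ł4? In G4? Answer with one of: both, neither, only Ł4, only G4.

In Ł4: at y = 0 the value is 0 — not a tautology.
In G4: at y = 0 the value is 0 — not a tautology.

neither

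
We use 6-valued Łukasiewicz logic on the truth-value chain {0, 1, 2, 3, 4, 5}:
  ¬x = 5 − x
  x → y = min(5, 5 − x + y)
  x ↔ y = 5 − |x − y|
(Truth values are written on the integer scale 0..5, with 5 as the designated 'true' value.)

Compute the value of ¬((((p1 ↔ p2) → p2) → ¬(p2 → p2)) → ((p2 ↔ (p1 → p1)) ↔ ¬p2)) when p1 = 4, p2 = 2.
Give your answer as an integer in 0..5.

p1 ↔ p2 = 4 ↔ 2 = 3
(p1 ↔ p2) → p2 = 3 → 2 = 4
p2 → p2 = 2 → 2 = 5
¬(p2 → p2) = ¬5 = 0
((p1 ↔ p2) → p2) → ¬(p2 → p2) = 4 → 0 = 1
p1 → p1 = 4 → 4 = 5
p2 ↔ (p1 → p1) = 2 ↔ 5 = 2
¬p2 = ¬2 = 3
(p2 ↔ (p1 → p1)) ↔ ¬p2 = 2 ↔ 3 = 4
(((p1 ↔ p2) → p2) → ¬(p2 → p2)) → ((p2 ↔ (p1 → p1)) ↔ ¬p2) = 1 → 4 = 5
¬((((p1 ↔ p2) → p2) → ¬(p2 → p2)) → ((p2 ↔ (p1 → p1)) ↔ ¬p2)) = ¬5 = 0

0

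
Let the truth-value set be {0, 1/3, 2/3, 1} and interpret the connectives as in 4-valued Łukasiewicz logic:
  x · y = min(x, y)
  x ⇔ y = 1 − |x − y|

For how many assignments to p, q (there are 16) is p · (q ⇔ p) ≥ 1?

1

p = 0, q = 0 ↦ 0  <
p = 0, q = 1/3 ↦ 0  <
p = 0, q = 2/3 ↦ 0  <
p = 0, q = 1 ↦ 0  <
p = 1/3, q = 0 ↦ 1/3  <
p = 1/3, q = 1/3 ↦ 1/3  <
p = 1/3, q = 2/3 ↦ 1/3  <
p = 1/3, q = 1 ↦ 1/3  <
p = 2/3, q = 0 ↦ 1/3  <
p = 2/3, q = 1/3 ↦ 2/3  <
p = 2/3, q = 2/3 ↦ 2/3  <
p = 2/3, q = 1 ↦ 2/3  <
p = 1, q = 0 ↦ 0  <
p = 1, q = 1/3 ↦ 1/3  <
p = 1, q = 2/3 ↦ 2/3  <
p = 1, q = 1 ↦ 1  ≥
So 1 of the 16 assignments meets the threshold.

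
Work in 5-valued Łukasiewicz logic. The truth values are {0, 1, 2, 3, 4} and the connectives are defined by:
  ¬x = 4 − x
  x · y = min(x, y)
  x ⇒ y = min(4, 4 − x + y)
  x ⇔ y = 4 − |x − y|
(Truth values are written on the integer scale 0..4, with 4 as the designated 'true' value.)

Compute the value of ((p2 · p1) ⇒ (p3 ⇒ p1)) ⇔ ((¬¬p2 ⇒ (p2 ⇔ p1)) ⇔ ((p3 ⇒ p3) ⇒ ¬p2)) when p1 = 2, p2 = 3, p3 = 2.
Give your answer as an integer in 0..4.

1

p2 · p1 = 3 · 2 = 2
p3 ⇒ p1 = 2 ⇒ 2 = 4
(p2 · p1) ⇒ (p3 ⇒ p1) = 2 ⇒ 4 = 4
¬p2 = ¬3 = 1
¬¬p2 = ¬1 = 3
p2 ⇔ p1 = 3 ⇔ 2 = 3
¬¬p2 ⇒ (p2 ⇔ p1) = 3 ⇒ 3 = 4
p3 ⇒ p3 = 2 ⇒ 2 = 4
¬p2 = ¬3 = 1
(p3 ⇒ p3) ⇒ ¬p2 = 4 ⇒ 1 = 1
(¬¬p2 ⇒ (p2 ⇔ p1)) ⇔ ((p3 ⇒ p3) ⇒ ¬p2) = 4 ⇔ 1 = 1
((p2 · p1) ⇒ (p3 ⇒ p1)) ⇔ ((¬¬p2 ⇒ (p2 ⇔ p1)) ⇔ ((p3 ⇒ p3) ⇒ ¬p2)) = 4 ⇔ 1 = 1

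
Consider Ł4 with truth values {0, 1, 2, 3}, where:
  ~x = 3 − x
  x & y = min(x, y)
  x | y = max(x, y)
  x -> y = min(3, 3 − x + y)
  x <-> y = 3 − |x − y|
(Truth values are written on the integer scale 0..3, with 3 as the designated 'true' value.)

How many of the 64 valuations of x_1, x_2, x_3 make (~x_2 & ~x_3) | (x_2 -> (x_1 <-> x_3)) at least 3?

44

value 3: 44 assignments (counts)
value 2: 12 assignments
value 1: 6 assignments
value 0: 2 assignments
So 44 of the 64 assignments meet the threshold.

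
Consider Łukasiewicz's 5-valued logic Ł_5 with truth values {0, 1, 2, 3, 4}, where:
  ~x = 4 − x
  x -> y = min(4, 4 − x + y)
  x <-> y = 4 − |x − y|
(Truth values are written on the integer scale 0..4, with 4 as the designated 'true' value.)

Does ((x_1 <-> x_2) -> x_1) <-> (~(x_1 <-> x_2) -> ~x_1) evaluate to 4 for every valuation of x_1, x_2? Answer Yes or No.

Counterexample: take x_1 = 0, x_2 = 0.
x_1 <-> x_2 = 0 <-> 0 = 4
(x_1 <-> x_2) -> x_1 = 4 -> 0 = 0
x_1 <-> x_2 = 0 <-> 0 = 4
~(x_1 <-> x_2) = ~4 = 0
~x_1 = ~0 = 4
~(x_1 <-> x_2) -> ~x_1 = 0 -> 4 = 4
((x_1 <-> x_2) -> x_1) <-> (~(x_1 <-> x_2) -> ~x_1) = 0 <-> 4 = 0
This gives 0 ≠ 4.

No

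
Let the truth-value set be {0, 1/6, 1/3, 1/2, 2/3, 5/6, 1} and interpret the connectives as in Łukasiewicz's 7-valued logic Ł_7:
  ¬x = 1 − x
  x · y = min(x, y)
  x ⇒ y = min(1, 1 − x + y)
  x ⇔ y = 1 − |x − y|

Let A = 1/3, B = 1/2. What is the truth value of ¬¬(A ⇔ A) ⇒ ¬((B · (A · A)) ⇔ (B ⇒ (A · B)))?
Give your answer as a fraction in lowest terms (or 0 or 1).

1/2

A ⇔ A = 1/3 ⇔ 1/3 = 1
¬(A ⇔ A) = ¬1 = 0
¬¬(A ⇔ A) = ¬0 = 1
A · A = 1/3 · 1/3 = 1/3
B · (A · A) = 1/2 · 1/3 = 1/3
A · B = 1/3 · 1/2 = 1/3
B ⇒ (A · B) = 1/2 ⇒ 1/3 = 5/6
(B · (A · A)) ⇔ (B ⇒ (A · B)) = 1/3 ⇔ 5/6 = 1/2
¬((B · (A · A)) ⇔ (B ⇒ (A · B))) = ¬1/2 = 1/2
¬¬(A ⇔ A) ⇒ ¬((B · (A · A)) ⇔ (B ⇒ (A · B))) = 1 ⇒ 1/2 = 1/2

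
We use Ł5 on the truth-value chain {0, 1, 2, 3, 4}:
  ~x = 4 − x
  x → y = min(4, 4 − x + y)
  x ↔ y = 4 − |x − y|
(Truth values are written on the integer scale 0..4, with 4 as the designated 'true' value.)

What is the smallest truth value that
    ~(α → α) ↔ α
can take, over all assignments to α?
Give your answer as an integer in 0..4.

Take α = 4:
α → α = 4 → 4 = 4
~(α → α) = ~4 = 0
~(α → α) ↔ α = 0 ↔ 4 = 0
No assignment yields a value below 0, so this is the minimum.

0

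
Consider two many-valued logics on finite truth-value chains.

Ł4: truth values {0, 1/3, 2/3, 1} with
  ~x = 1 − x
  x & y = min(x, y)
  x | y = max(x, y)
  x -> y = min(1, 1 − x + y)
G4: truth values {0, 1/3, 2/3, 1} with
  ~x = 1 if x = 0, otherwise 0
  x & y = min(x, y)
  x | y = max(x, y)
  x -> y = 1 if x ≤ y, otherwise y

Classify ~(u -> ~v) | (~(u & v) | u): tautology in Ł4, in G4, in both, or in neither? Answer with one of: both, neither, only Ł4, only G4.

only G4

In Ł4: at u = 1/3, v = 1/3 the value is 2/3 — not a tautology.
In G4: every assignment gives 1 — tautology.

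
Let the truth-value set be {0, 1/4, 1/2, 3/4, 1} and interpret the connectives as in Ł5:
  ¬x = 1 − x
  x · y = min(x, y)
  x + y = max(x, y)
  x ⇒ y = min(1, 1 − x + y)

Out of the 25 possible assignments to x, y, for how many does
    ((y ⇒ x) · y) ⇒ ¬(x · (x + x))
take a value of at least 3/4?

20

value 1: 17 assignments (counts)
value 3/4: 3 assignments (counts)
value 1/2: 3 assignments
value 1/4: 1 assignment
value 0: 1 assignment
So 20 of the 25 assignments meet the threshold.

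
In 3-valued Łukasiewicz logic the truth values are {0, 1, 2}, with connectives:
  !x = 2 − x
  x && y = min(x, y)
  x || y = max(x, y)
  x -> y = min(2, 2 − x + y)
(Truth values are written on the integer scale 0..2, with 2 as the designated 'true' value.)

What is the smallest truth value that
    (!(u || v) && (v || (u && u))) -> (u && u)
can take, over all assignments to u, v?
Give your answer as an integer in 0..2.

1

Take u = 0, v = 1:
u || v = 0 || 1 = 1
!(u || v) = !1 = 1
u && u = 0 && 0 = 0
v || (u && u) = 1 || 0 = 1
!(u || v) && (v || (u && u)) = 1 && 1 = 1
u && u = 0 && 0 = 0
(!(u || v) && (v || (u && u))) -> (u && u) = 1 -> 0 = 1
No assignment yields a value below 1, so this is the minimum.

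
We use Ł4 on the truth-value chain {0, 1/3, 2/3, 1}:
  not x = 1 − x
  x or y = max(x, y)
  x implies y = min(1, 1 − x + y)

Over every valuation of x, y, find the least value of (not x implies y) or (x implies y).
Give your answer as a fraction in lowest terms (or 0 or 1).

Take x = 1/3, y = 0:
not x = not 1/3 = 2/3
not x implies y = 2/3 implies 0 = 1/3
x implies y = 1/3 implies 0 = 2/3
(not x implies y) or (x implies y) = 1/3 or 2/3 = 2/3
No assignment yields a value below 2/3, so this is the minimum.

2/3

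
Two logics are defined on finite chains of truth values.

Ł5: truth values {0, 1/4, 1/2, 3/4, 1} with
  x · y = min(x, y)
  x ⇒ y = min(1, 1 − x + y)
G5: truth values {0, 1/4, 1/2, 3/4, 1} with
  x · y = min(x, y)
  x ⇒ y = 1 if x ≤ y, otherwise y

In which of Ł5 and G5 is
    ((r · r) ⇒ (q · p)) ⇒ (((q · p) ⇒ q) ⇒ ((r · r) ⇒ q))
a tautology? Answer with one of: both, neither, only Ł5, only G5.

In Ł5: every assignment gives 1 — tautology.
In G5: every assignment gives 1 — tautology.

both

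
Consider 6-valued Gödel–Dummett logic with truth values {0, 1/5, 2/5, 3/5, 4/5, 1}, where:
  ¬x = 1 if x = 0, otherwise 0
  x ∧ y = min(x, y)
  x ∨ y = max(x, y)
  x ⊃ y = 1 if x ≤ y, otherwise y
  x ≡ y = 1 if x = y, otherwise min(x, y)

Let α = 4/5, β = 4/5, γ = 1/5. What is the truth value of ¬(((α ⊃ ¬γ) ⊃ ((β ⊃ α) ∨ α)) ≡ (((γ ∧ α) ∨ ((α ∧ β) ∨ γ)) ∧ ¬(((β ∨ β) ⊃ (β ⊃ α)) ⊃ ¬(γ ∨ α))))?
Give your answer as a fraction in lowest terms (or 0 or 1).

¬γ = ¬1/5 = 0
α ⊃ ¬γ = 4/5 ⊃ 0 = 0
β ⊃ α = 4/5 ⊃ 4/5 = 1
(β ⊃ α) ∨ α = 1 ∨ 4/5 = 1
(α ⊃ ¬γ) ⊃ ((β ⊃ α) ∨ α) = 0 ⊃ 1 = 1
γ ∧ α = 1/5 ∧ 4/5 = 1/5
α ∧ β = 4/5 ∧ 4/5 = 4/5
(α ∧ β) ∨ γ = 4/5 ∨ 1/5 = 4/5
(γ ∧ α) ∨ ((α ∧ β) ∨ γ) = 1/5 ∨ 4/5 = 4/5
β ∨ β = 4/5 ∨ 4/5 = 4/5
β ⊃ α = 4/5 ⊃ 4/5 = 1
(β ∨ β) ⊃ (β ⊃ α) = 4/5 ⊃ 1 = 1
γ ∨ α = 1/5 ∨ 4/5 = 4/5
¬(γ ∨ α) = ¬4/5 = 0
((β ∨ β) ⊃ (β ⊃ α)) ⊃ ¬(γ ∨ α) = 1 ⊃ 0 = 0
¬(((β ∨ β) ⊃ (β ⊃ α)) ⊃ ¬(γ ∨ α)) = ¬0 = 1
((γ ∧ α) ∨ ((α ∧ β) ∨ γ)) ∧ ¬(((β ∨ β) ⊃ (β ⊃ α)) ⊃ ¬(γ ∨ α)) = 4/5 ∧ 1 = 4/5
((α ⊃ ¬γ) ⊃ ((β ⊃ α) ∨ α)) ≡ (((γ ∧ α) ∨ ((α ∧ β) ∨ γ)) ∧ ¬(((β ∨ β) ⊃ (β ⊃ α)) ⊃ ¬(γ ∨ α))) = 1 ≡ 4/5 = 4/5
¬(((α ⊃ ¬γ) ⊃ ((β ⊃ α) ∨ α)) ≡ (((γ ∧ α) ∨ ((α ∧ β) ∨ γ)) ∧ ¬(((β ∨ β) ⊃ (β ⊃ α)) ⊃ ¬(γ ∨ α)))) = ¬4/5 = 0

0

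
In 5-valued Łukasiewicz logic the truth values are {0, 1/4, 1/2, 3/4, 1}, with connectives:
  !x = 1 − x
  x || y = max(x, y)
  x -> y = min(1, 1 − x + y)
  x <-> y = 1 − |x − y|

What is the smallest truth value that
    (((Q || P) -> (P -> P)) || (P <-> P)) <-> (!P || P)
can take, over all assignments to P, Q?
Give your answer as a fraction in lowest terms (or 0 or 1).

1/2

Take P = 1/2, Q = 0:
Q || P = 0 || 1/2 = 1/2
P -> P = 1/2 -> 1/2 = 1
(Q || P) -> (P -> P) = 1/2 -> 1 = 1
P <-> P = 1/2 <-> 1/2 = 1
((Q || P) -> (P -> P)) || (P <-> P) = 1 || 1 = 1
!P = !1/2 = 1/2
!P || P = 1/2 || 1/2 = 1/2
(((Q || P) -> (P -> P)) || (P <-> P)) <-> (!P || P) = 1 <-> 1/2 = 1/2
No assignment yields a value below 1/2, so this is the minimum.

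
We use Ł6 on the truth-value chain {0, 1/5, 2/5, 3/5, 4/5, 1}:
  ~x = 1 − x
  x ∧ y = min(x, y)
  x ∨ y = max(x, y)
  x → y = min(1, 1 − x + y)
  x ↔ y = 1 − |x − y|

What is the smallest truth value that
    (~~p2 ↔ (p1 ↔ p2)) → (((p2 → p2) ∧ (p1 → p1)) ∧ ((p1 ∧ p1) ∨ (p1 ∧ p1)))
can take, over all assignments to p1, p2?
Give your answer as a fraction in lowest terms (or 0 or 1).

1/5

Take p1 = 0, p2 = 2/5:
~p2 = ~2/5 = 3/5
~~p2 = ~3/5 = 2/5
p1 ↔ p2 = 0 ↔ 2/5 = 3/5
~~p2 ↔ (p1 ↔ p2) = 2/5 ↔ 3/5 = 4/5
p2 → p2 = 2/5 → 2/5 = 1
p1 → p1 = 0 → 0 = 1
(p2 → p2) ∧ (p1 → p1) = 1 ∧ 1 = 1
p1 ∧ p1 = 0 ∧ 0 = 0
p1 ∧ p1 = 0 ∧ 0 = 0
(p1 ∧ p1) ∨ (p1 ∧ p1) = 0 ∨ 0 = 0
((p2 → p2) ∧ (p1 → p1)) ∧ ((p1 ∧ p1) ∨ (p1 ∧ p1)) = 1 ∧ 0 = 0
(~~p2 ↔ (p1 ↔ p2)) → (((p2 → p2) ∧ (p1 → p1)) ∧ ((p1 ∧ p1) ∨ (p1 ∧ p1))) = 4/5 → 0 = 1/5
No assignment yields a value below 1/5, so this is the minimum.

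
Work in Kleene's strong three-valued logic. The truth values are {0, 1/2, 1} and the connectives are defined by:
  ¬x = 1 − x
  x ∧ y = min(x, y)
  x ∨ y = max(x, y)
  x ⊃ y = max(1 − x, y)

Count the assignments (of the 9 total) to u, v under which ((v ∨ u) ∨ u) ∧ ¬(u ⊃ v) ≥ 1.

u = 0, v = 0 ↦ 0  <
u = 0, v = 1/2 ↦ 0  <
u = 0, v = 1 ↦ 0  <
u = 1/2, v = 0 ↦ 1/2  <
u = 1/2, v = 1/2 ↦ 1/2  <
u = 1/2, v = 1 ↦ 0  <
u = 1, v = 0 ↦ 1  ≥
u = 1, v = 1/2 ↦ 1/2  <
u = 1, v = 1 ↦ 0  <
So 1 of the 9 assignments meets the threshold.

1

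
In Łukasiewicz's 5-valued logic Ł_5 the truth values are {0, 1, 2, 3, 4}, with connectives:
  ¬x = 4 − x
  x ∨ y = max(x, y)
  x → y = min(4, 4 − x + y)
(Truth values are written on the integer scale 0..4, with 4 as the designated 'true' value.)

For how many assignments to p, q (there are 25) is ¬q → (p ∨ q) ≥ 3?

value 4: 18 assignments (counts)
value 3: 2 assignments (counts)
value 2: 3 assignments
value 1: 1 assignment
value 0: 1 assignment
So 20 of the 25 assignments meet the threshold.

20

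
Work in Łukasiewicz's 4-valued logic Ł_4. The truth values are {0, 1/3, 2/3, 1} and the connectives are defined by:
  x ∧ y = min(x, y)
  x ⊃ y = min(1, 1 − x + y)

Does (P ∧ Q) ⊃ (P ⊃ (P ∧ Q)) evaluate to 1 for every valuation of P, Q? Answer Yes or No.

P = 0, Q = 0 ↦ 1
P = 0, Q = 1/3 ↦ 1
P = 0, Q = 2/3 ↦ 1
P = 0, Q = 1 ↦ 1
P = 1/3, Q = 0 ↦ 1
P = 1/3, Q = 1/3 ↦ 1
P = 1/3, Q = 2/3 ↦ 1
P = 1/3, Q = 1 ↦ 1
P = 2/3, Q = 0 ↦ 1
P = 2/3, Q = 1/3 ↦ 1
P = 2/3, Q = 2/3 ↦ 1
P = 2/3, Q = 1 ↦ 1
P = 1, Q = 0 ↦ 1
P = 1, Q = 1/3 ↦ 1
P = 1, Q = 2/3 ↦ 1
P = 1, Q = 1 ↦ 1
Every assignment gives a value ≥ 1.

Yes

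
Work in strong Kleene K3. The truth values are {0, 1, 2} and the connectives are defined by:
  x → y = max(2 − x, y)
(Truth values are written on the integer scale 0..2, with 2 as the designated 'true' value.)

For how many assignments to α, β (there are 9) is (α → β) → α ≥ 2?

α = 0, β = 0 ↦ 0  <
α = 0, β = 1 ↦ 0  <
α = 0, β = 2 ↦ 0  <
α = 1, β = 0 ↦ 1  <
α = 1, β = 1 ↦ 1  <
α = 1, β = 2 ↦ 1  <
α = 2, β = 0 ↦ 2  ≥
α = 2, β = 1 ↦ 2  ≥
α = 2, β = 2 ↦ 2  ≥
So 3 of the 9 assignments meet the threshold.

3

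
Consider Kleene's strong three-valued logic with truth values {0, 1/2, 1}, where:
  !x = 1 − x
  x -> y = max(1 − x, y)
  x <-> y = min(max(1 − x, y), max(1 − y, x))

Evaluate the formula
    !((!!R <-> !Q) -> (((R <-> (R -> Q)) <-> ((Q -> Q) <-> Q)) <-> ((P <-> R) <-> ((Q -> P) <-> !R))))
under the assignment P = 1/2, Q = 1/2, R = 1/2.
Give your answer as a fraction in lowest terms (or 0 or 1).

1/2

!R = !1/2 = 1/2
!!R = !1/2 = 1/2
!Q = !1/2 = 1/2
!!R <-> !Q = 1/2 <-> 1/2 = 1/2
R -> Q = 1/2 -> 1/2 = 1/2
R <-> (R -> Q) = 1/2 <-> 1/2 = 1/2
Q -> Q = 1/2 -> 1/2 = 1/2
(Q -> Q) <-> Q = 1/2 <-> 1/2 = 1/2
(R <-> (R -> Q)) <-> ((Q -> Q) <-> Q) = 1/2 <-> 1/2 = 1/2
P <-> R = 1/2 <-> 1/2 = 1/2
Q -> P = 1/2 -> 1/2 = 1/2
!R = !1/2 = 1/2
(Q -> P) <-> !R = 1/2 <-> 1/2 = 1/2
(P <-> R) <-> ((Q -> P) <-> !R) = 1/2 <-> 1/2 = 1/2
((R <-> (R -> Q)) <-> ((Q -> Q) <-> Q)) <-> ((P <-> R) <-> ((Q -> P) <-> !R)) = 1/2 <-> 1/2 = 1/2
(!!R <-> !Q) -> (((R <-> (R -> Q)) <-> ((Q -> Q) <-> Q)) <-> ((P <-> R) <-> ((Q -> P) <-> !R))) = 1/2 -> 1/2 = 1/2
!((!!R <-> !Q) -> (((R <-> (R -> Q)) <-> ((Q -> Q) <-> Q)) <-> ((P <-> R) <-> ((Q -> P) <-> !R)))) = !1/2 = 1/2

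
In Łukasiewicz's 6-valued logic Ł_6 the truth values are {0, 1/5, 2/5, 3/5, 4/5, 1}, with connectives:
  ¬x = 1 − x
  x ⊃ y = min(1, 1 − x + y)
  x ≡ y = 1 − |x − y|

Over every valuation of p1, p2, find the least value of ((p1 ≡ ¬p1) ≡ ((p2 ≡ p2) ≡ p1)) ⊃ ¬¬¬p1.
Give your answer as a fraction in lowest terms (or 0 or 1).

3/5

Take p1 = 3/5, p2 = 0:
¬p1 = ¬3/5 = 2/5
p1 ≡ ¬p1 = 3/5 ≡ 2/5 = 4/5
p2 ≡ p2 = 0 ≡ 0 = 1
(p2 ≡ p2) ≡ p1 = 1 ≡ 3/5 = 3/5
(p1 ≡ ¬p1) ≡ ((p2 ≡ p2) ≡ p1) = 4/5 ≡ 3/5 = 4/5
¬p1 = ¬3/5 = 2/5
¬¬p1 = ¬2/5 = 3/5
¬¬¬p1 = ¬3/5 = 2/5
((p1 ≡ ¬p1) ≡ ((p2 ≡ p2) ≡ p1)) ⊃ ¬¬¬p1 = 4/5 ⊃ 2/5 = 3/5
No assignment yields a value below 3/5, so this is the minimum.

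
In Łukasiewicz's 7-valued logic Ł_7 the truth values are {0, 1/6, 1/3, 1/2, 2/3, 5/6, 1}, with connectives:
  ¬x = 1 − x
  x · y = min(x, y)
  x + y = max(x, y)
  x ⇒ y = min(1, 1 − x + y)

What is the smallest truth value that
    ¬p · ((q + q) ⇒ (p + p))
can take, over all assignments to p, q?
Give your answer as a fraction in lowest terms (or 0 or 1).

0

Take p = 0, q = 1:
¬p = ¬0 = 1
q + q = 1 + 1 = 1
p + p = 0 + 0 = 0
(q + q) ⇒ (p + p) = 1 ⇒ 0 = 0
¬p · ((q + q) ⇒ (p + p)) = 1 · 0 = 0
No assignment yields a value below 0, so this is the minimum.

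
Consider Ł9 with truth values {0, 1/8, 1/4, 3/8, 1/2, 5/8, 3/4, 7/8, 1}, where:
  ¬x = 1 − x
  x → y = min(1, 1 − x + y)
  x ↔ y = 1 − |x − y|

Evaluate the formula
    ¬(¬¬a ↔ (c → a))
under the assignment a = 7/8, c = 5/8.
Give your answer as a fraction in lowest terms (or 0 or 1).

¬a = ¬7/8 = 1/8
¬¬a = ¬1/8 = 7/8
c → a = 5/8 → 7/8 = 1
¬¬a ↔ (c → a) = 7/8 ↔ 1 = 7/8
¬(¬¬a ↔ (c → a)) = ¬7/8 = 1/8

1/8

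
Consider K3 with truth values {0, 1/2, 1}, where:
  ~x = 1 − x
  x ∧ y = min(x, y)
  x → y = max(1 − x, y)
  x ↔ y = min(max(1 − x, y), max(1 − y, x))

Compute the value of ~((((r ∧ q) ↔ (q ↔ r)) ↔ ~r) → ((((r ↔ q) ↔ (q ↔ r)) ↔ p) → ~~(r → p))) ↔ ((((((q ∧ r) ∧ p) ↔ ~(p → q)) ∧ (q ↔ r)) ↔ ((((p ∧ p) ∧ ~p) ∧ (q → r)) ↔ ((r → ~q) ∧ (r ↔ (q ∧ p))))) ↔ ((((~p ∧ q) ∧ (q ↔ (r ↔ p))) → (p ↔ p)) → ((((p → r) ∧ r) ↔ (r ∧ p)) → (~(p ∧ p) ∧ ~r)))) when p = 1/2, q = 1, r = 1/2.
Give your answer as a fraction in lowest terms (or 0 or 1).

1/2

r ∧ q = 1/2 ∧ 1 = 1/2
q ↔ r = 1 ↔ 1/2 = 1/2
(r ∧ q) ↔ (q ↔ r) = 1/2 ↔ 1/2 = 1/2
~r = ~1/2 = 1/2
((r ∧ q) ↔ (q ↔ r)) ↔ ~r = 1/2 ↔ 1/2 = 1/2
r ↔ q = 1/2 ↔ 1 = 1/2
q ↔ r = 1 ↔ 1/2 = 1/2
(r ↔ q) ↔ (q ↔ r) = 1/2 ↔ 1/2 = 1/2
((r ↔ q) ↔ (q ↔ r)) ↔ p = 1/2 ↔ 1/2 = 1/2
r → p = 1/2 → 1/2 = 1/2
~(r → p) = ~1/2 = 1/2
~~(r → p) = ~1/2 = 1/2
(((r ↔ q) ↔ (q ↔ r)) ↔ p) → ~~(r → p) = 1/2 → 1/2 = 1/2
(((r ∧ q) ↔ (q ↔ r)) ↔ ~r) → ((((r ↔ q) ↔ (q ↔ r)) ↔ p) → ~~(r → p)) = 1/2 → 1/2 = 1/2
~((((r ∧ q) ↔ (q ↔ r)) ↔ ~r) → ((((r ↔ q) ↔ (q ↔ r)) ↔ p) → ~~(r → p))) = ~1/2 = 1/2
q ∧ r = 1 ∧ 1/2 = 1/2
(q ∧ r) ∧ p = 1/2 ∧ 1/2 = 1/2
p → q = 1/2 → 1 = 1
~(p → q) = ~1 = 0
((q ∧ r) ∧ p) ↔ ~(p → q) = 1/2 ↔ 0 = 1/2
q ↔ r = 1 ↔ 1/2 = 1/2
(((q ∧ r) ∧ p) ↔ ~(p → q)) ∧ (q ↔ r) = 1/2 ∧ 1/2 = 1/2
p ∧ p = 1/2 ∧ 1/2 = 1/2
~p = ~1/2 = 1/2
(p ∧ p) ∧ ~p = 1/2 ∧ 1/2 = 1/2
q → r = 1 → 1/2 = 1/2
((p ∧ p) ∧ ~p) ∧ (q → r) = 1/2 ∧ 1/2 = 1/2
~q = ~1 = 0
r → ~q = 1/2 → 0 = 1/2
q ∧ p = 1 ∧ 1/2 = 1/2
r ↔ (q ∧ p) = 1/2 ↔ 1/2 = 1/2
(r → ~q) ∧ (r ↔ (q ∧ p)) = 1/2 ∧ 1/2 = 1/2
(((p ∧ p) ∧ ~p) ∧ (q → r)) ↔ ((r → ~q) ∧ (r ↔ (q ∧ p))) = 1/2 ↔ 1/2 = 1/2
((((q ∧ r) ∧ p) ↔ ~(p → q)) ∧ (q ↔ r)) ↔ ((((p ∧ p) ∧ ~p) ∧ (q → r)) ↔ ((r → ~q) ∧ (r ↔ (q ∧ p)))) = 1/2 ↔ 1/2 = 1/2
~p = ~1/2 = 1/2
~p ∧ q = 1/2 ∧ 1 = 1/2
r ↔ p = 1/2 ↔ 1/2 = 1/2
q ↔ (r ↔ p) = 1 ↔ 1/2 = 1/2
(~p ∧ q) ∧ (q ↔ (r ↔ p)) = 1/2 ∧ 1/2 = 1/2
p ↔ p = 1/2 ↔ 1/2 = 1/2
((~p ∧ q) ∧ (q ↔ (r ↔ p))) → (p ↔ p) = 1/2 → 1/2 = 1/2
p → r = 1/2 → 1/2 = 1/2
(p → r) ∧ r = 1/2 ∧ 1/2 = 1/2
r ∧ p = 1/2 ∧ 1/2 = 1/2
((p → r) ∧ r) ↔ (r ∧ p) = 1/2 ↔ 1/2 = 1/2
p ∧ p = 1/2 ∧ 1/2 = 1/2
~(p ∧ p) = ~1/2 = 1/2
~r = ~1/2 = 1/2
~(p ∧ p) ∧ ~r = 1/2 ∧ 1/2 = 1/2
(((p → r) ∧ r) ↔ (r ∧ p)) → (~(p ∧ p) ∧ ~r) = 1/2 → 1/2 = 1/2
(((~p ∧ q) ∧ (q ↔ (r ↔ p))) → (p ↔ p)) → ((((p → r) ∧ r) ↔ (r ∧ p)) → (~(p ∧ p) ∧ ~r)) = 1/2 → 1/2 = 1/2
(((((q ∧ r) ∧ p) ↔ ~(p → q)) ∧ (q ↔ r)) ↔ ((((p ∧ p) ∧ ~p) ∧ (q → r)) ↔ ((r → ~q) ∧ (r ↔ (q ∧ p))))) ↔ ((((~p ∧ q) ∧ (q ↔ (r ↔ p))) → (p ↔ p)) → ((((p → r) ∧ r) ↔ (r ∧ p)) → (~(p ∧ p) ∧ ~r))) = 1/2 ↔ 1/2 = 1/2
~((((r ∧ q) ↔ (q ↔ r)) ↔ ~r) → ((((r ↔ q) ↔ (q ↔ r)) ↔ p) → ~~(r → p))) ↔ ((((((q ∧ r) ∧ p) ↔ ~(p → q)) ∧ (q ↔ r)) ↔ ((((p ∧ p) ∧ ~p) ∧ (q → r)) ↔ ((r → ~q) ∧ (r ↔ (q ∧ p))))) ↔ ((((~p ∧ q) ∧ (q ↔ (r ↔ p))) → (p ↔ p)) → ((((p → r) ∧ r) ↔ (r ∧ p)) → (~(p ∧ p) ∧ ~r)))) = 1/2 ↔ 1/2 = 1/2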